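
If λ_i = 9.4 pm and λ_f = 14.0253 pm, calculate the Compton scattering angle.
155.00°

First find the wavelength shift:
Δλ = λ' - λ = 14.0253 - 9.4 = 4.6253 pm

Using Δλ = λ_C(1 - cos θ), with λ_C = h/(m_e·c) ≈ 2.42631024 pm:
cos θ = 1 - Δλ/λ_C
cos θ = 1 - 4.6253/2.42631024
cos θ = -0.906310

θ = arccos(-0.906310)
θ = 155.00°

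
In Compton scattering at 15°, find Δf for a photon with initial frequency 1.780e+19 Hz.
8.695e+16 Hz (decrease)

Convert frequency to wavelength (c = 299792458 m/s):
λ₀ = c/f₀ = 299792458/1.780e+19 = 1.6842273e-11 m = 16.8423 pm

Calculate Compton shift:
Δλ = λ_C(1 - cos(15°)) = 0.0827 pm

Final wavelength:
λ' = λ₀ + Δλ = 16.8423 + 0.0827 = 16.9249 pm

Final frequency:
f' = c/λ' = 299792458/1.6924947e-11 = 1.7713051e+19 Hz

Frequency shift (decrease):
Δf = f₀ - f' = 1.780e+19 - 1.7713051e+19 = 8.695e+16 Hz

(Intermediate values are shown rounded; full precision is carried through to the final answer.)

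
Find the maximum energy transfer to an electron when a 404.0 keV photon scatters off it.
247.4847 keV

Maximum energy transfer occurs at θ = 180° (backscattering).

Initial photon: E₀ = 404.0 keV → λ₀ = 3.0689 pm

Maximum Compton shift (at 180°):
Δλ_max = 2λ_C = 2 × 2.4263 = 4.8526 pm

Final wavelength:
λ' = 3.0689 + 4.8526 = 7.9215 pm

Minimum photon energy (maximum energy to electron):
E'_min = hc/λ' = 156.5153 keV

Maximum electron kinetic energy:
K_max = E₀ - E'_min = 404.0000 - 156.5153 = 247.4847 keV

(Intermediate values are shown rounded; full precision is carried through to the final answer.)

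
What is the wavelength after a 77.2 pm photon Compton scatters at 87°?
79.4993 pm

Using the Compton scattering formula:
λ' = λ + Δλ = λ + λ_C(1 - cos θ)

Given:
- Initial wavelength λ = 77.2 pm
- Scattering angle θ = 87°
- Compton wavelength λ_C ≈ 2.4263 pm

Calculate the shift:
Δλ = 2.4263 × (1 - cos(87°))
Δλ = 2.4263 × 0.9477
Δλ = 2.2993 pm

Final wavelength:
λ' = 77.2 + 2.2993 = 79.4993 pm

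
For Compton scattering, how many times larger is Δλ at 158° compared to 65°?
158° produces the larger shift by a factor of 3.338

Calculate both shifts using Δλ = λ_C(1 - cos θ):

For θ₁ = 65°:
Δλ₁ = 2.4263 × (1 - cos(65°))
Δλ₁ = 2.4263 × 0.5774
Δλ₁ = 1.4009 pm

For θ₂ = 158°:
Δλ₂ = 2.4263 × (1 - cos(158°))
Δλ₂ = 2.4263 × 1.9272
Δλ₂ = 4.6759 pm

The 158° angle produces the larger shift.
Ratio: 4.6759/1.4009 = 3.338

(Intermediate values are shown rounded; full precision is carried through to the final answer.)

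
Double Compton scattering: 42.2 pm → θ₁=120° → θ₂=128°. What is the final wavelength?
49.7596 pm

Apply Compton shift twice:

First scattering at θ₁ = 120°:
Δλ₁ = λ_C(1 - cos(120°))
Δλ₁ = 2.4263 × 1.5000
Δλ₁ = 3.6395 pm

After first scattering:
λ₁ = 42.2 + 3.6395 = 45.8395 pm

Second scattering at θ₂ = 128°:
Δλ₂ = λ_C(1 - cos(128°))
Δλ₂ = 2.4263 × 1.6157
Δλ₂ = 3.9201 pm

Final wavelength:
λ₂ = 45.8395 + 3.9201 = 49.7596 pm

Total shift: Δλ_total = 3.6395 + 3.9201 = 7.5596 pm

(Intermediate values are shown rounded; full precision is carried through to the final answer.)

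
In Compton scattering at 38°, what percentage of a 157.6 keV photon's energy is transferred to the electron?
0.0614 (or 6.14%)

Calculate initial and final photon energies:

Initial: E₀ = 157.6 keV → λ₀ = 7.8670 pm
Compton shift: Δλ = 0.5144 pm
Final wavelength: λ' = 8.3814 pm
Final energy: E' = 147.9283 keV

Fractional energy loss:
(E₀ - E')/E₀ = (157.6000 - 147.9283)/157.6000
= 9.6717/157.6000
= 0.0614
= 6.14%

(Intermediate values are shown rounded; full precision is carried through to the final answer.)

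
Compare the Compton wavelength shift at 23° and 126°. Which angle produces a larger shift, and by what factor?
126° produces the larger shift by a factor of 19.973

Calculate both shifts using Δλ = λ_C(1 - cos θ):

For θ₁ = 23°:
Δλ₁ = 2.4263 × (1 - cos(23°))
Δλ₁ = 2.4263 × 0.0795
Δλ₁ = 0.1929 pm

For θ₂ = 126°:
Δλ₂ = 2.4263 × (1 - cos(126°))
Δλ₂ = 2.4263 × 1.5878
Δλ₂ = 3.8525 pm

The 126° angle produces the larger shift.
Ratio: 3.8525/0.1929 = 19.973

(Intermediate values are shown rounded; full precision is carried through to the final answer.)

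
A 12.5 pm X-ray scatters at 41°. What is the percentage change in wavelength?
4.7612%

Calculate the Compton shift:
Δλ = λ_C(1 - cos(41°))
Δλ = 2.4263 × (1 - cos(41°))
Δλ = 2.4263 × 0.2453
Δλ = 0.5952 pm

Percentage change:
(Δλ/λ₀) × 100 = (0.5952/12.5) × 100
= 4.7612%

(Intermediate values are shown rounded; full precision is carried through to the final answer.)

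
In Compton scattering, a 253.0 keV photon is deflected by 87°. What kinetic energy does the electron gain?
80.7970 keV

By energy conservation: K_e = E_initial - E_final

First find the scattered photon energy:
Initial wavelength: λ = hc/E = 4.9006 pm
Compton shift: Δλ = λ_C(1 - cos(87°)) = 2.2993 pm
Final wavelength: λ' = 4.9006 + 2.2993 = 7.1999 pm
Final photon energy: E' = hc/λ' = 172.2030 keV

Electron kinetic energy:
K_e = E - E' = 253.0000 - 172.2030 = 80.7970 keV

(Intermediate values are shown rounded; full precision is carried through to the final answer.)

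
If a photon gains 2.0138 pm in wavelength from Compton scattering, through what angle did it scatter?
80.21°

From the Compton formula Δλ = λ_C(1 - cos θ), we can solve for θ:

cos θ = 1 - Δλ/λ_C

Given:
- Δλ = 2.0138 pm
- λ_C = h/(m_e·c) ≈ 2.42631024 pm

cos θ = 1 - 2.0138/2.42631024
cos θ = 1 - 0.829985
cos θ = 0.170015

θ = arccos(0.170015)
θ = 80.21°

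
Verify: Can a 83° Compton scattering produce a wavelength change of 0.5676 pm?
No, inconsistent

Calculate the expected shift for θ = 83°:

Δλ_expected = λ_C(1 - cos(83°))
Δλ_expected = 2.4263 × (1 - cos(83°))
Δλ_expected = 2.4263 × 0.8781
Δλ_expected = 2.1306 pm

Given shift: 0.5676 pm
Expected shift: 2.1306 pm
Difference: 1.5630 pm

The values do not match. The given shift corresponds to θ ≈ 40.0°, not 83°.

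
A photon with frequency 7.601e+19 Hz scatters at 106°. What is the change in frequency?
3.342e+19 Hz (decrease)

Convert frequency to wavelength (c = 299792458 m/s):
λ₀ = c/f₀ = 299792458/7.601e+19 = 3.9441186e-12 m = 3.9441 pm

Calculate Compton shift:
Δλ = λ_C(1 - cos(106°)) = 3.0951 pm

Final wavelength:
λ' = λ₀ + Δλ = 3.9441 + 3.0951 = 7.0392 pm

Final frequency:
f' = c/λ' = 299792458/7.0392106e-12 = 4.2588931e+19 Hz

Frequency shift (decrease):
Δf = f₀ - f' = 7.601e+19 - 4.2588931e+19 = 3.342e+19 Hz

(Intermediate values are shown rounded; full precision is carried through to the final answer.)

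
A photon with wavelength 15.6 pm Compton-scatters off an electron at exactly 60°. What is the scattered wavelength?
16.8132 pm

Using the Compton formula: λ' = λ + λ_C(1 − cos θ)

For θ = 60°, cos θ = 1/2 (exact) = 0.5000, so:
1 − cos 60° = 1 − (1/2) = 0.5000

Δλ = λ_C × 0.5000 = 2.4263 × 0.5000 = 1.2132 pm

λ' = 15.6 + 1.2132 = 16.8132 pm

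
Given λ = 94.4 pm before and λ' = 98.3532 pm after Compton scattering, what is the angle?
129.00°

First find the wavelength shift:
Δλ = λ' - λ = 98.3532 - 94.4 = 3.9532 pm

Using Δλ = λ_C(1 - cos θ), with λ_C = h/(m_e·c) ≈ 2.42631024 pm:
cos θ = 1 - Δλ/λ_C
cos θ = 1 - 3.9532/2.42631024
cos θ = -0.629305

θ = arccos(-0.629305)
θ = 129.00°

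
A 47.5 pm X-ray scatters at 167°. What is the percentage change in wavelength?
10.0851%

Calculate the Compton shift:
Δλ = λ_C(1 - cos(167°))
Δλ = 2.4263 × (1 - cos(167°))
Δλ = 2.4263 × 1.9744
Δλ = 4.7904 pm

Percentage change:
(Δλ/λ₀) × 100 = (4.7904/47.5) × 100
= 10.0851%

(Intermediate values are shown rounded; full precision is carried through to the final answer.)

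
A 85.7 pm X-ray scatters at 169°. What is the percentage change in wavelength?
5.6103%

Calculate the Compton shift:
Δλ = λ_C(1 - cos(169°))
Δλ = 2.4263 × (1 - cos(169°))
Δλ = 2.4263 × 1.9816
Δλ = 4.8080 pm

Percentage change:
(Δλ/λ₀) × 100 = (4.8080/85.7) × 100
= 5.6103%

(Intermediate values are shown rounded; full precision is carried through to the final answer.)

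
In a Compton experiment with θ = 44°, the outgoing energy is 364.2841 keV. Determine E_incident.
455.4000 keV

Convert final energy to wavelength (hc ≈ 1239.842 keV·pm):
λ' = hc/E' = 1239.842 / 364.2841 = 3.4035 pm

Calculate the Compton shift:
Δλ = λ_C(1 - cos(44°))
Δλ = 2.4263 × (1 - cos(44°))
Δλ = 0.6810 pm

Initial wavelength:
λ = λ' - Δλ = 3.4035 - 0.6810 = 2.7225 pm

Initial energy:
E = hc/λ = 1239.842 / 2.7225 = 455.4000 keV

(Intermediate values are shown rounded; full precision is carried through to the final answer.)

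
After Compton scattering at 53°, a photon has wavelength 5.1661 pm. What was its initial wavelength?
4.2000 pm

From λ' = λ + Δλ, we have λ = λ' - Δλ

First calculate the Compton shift:
Δλ = λ_C(1 - cos θ)
Δλ = 2.4263 × (1 - cos(53°))
Δλ = 2.4263 × 0.3982
Δλ = 0.9661 pm

Initial wavelength:
λ = λ' - Δλ
λ = 5.1661 - 0.9661
λ = 4.2000 pm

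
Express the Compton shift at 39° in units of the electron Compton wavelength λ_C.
0.2229 λ_C

The Compton shift formula is:
Δλ = λ_C(1 - cos θ)

Dividing both sides by λ_C:
Δλ/λ_C = 1 - cos θ

For θ = 39°:
Δλ/λ_C = 1 - cos(39°)
Δλ/λ_C = 1 - 0.7771
Δλ/λ_C = 0.2229

This means the shift is 0.2229 × λ_C = 0.5407 pm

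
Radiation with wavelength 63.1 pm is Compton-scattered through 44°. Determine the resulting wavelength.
63.7810 pm

Using the Compton scattering formula:
λ' = λ + Δλ = λ + λ_C(1 - cos θ)

Given:
- Initial wavelength λ = 63.1 pm
- Scattering angle θ = 44°
- Compton wavelength λ_C ≈ 2.4263 pm

Calculate the shift:
Δλ = 2.4263 × (1 - cos(44°))
Δλ = 2.4263 × 0.2807
Δλ = 0.6810 pm

Final wavelength:
λ' = 63.1 + 0.6810 = 63.7810 pm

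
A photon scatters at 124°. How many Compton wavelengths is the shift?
1.5592 λ_C

The Compton shift formula is:
Δλ = λ_C(1 - cos θ)

Dividing both sides by λ_C:
Δλ/λ_C = 1 - cos θ

For θ = 124°:
Δλ/λ_C = 1 - cos(124°)
Δλ/λ_C = 1 - -0.5592
Δλ/λ_C = 1.5592

This means the shift is 1.5592 × λ_C = 3.7831 pm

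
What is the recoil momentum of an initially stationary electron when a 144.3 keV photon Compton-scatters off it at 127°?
1.1703e-22 kg·m/s

The electron is initially at rest, so by conservation of momentum:
p⃗_e = p⃗₀ − p⃗'  (incident photon momentum minus scattered photon momentum)

Photon momentum magnitudes (p = h/λ = E/c):
λ₀ = hc/E₀ = 8.5921 pm → p₀ = h/λ₀ = 7.7118e-23 kg·m/s
Δλ = λ_C(1 − cos 127°) = 3.8865 pm
λ' = 12.4786 pm → p' = h/λ' = 5.3099e-23 kg·m/s

The scattered photon makes angle θ = 127° with the incident direction, so by the law of cosines:
|p⃗_e|² = p₀² + p'² − 2p₀p'cos θ
|p⃗_e|² = (7.7118e-23)² + (5.3099e-23)² − 2·7.7118e-23·5.3099e-23·cos(127°)
|p⃗_e| = 1.1703e-22 kg·m/s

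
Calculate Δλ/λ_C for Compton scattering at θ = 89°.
0.9825 λ_C

The Compton shift formula is:
Δλ = λ_C(1 - cos θ)

Dividing both sides by λ_C:
Δλ/λ_C = 1 - cos θ

For θ = 89°:
Δλ/λ_C = 1 - cos(89°)
Δλ/λ_C = 1 - 0.0175
Δλ/λ_C = 0.9825

This means the shift is 0.9825 × λ_C = 2.3840 pm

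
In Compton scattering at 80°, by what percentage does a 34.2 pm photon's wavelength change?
5.8625%

Calculate the Compton shift:
Δλ = λ_C(1 - cos(80°))
Δλ = 2.4263 × (1 - cos(80°))
Δλ = 2.4263 × 0.8264
Δλ = 2.0050 pm

Percentage change:
(Δλ/λ₀) × 100 = (2.0050/34.2) × 100
= 5.8625%

(Intermediate values are shown rounded; full precision is carried through to the final answer.)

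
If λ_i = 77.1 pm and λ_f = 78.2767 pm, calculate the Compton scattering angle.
59.00°

First find the wavelength shift:
Δλ = λ' - λ = 78.2767 - 77.1 = 1.1767 pm

Using Δλ = λ_C(1 - cos θ), with λ_C = h/(m_e·c) ≈ 2.42631024 pm:
cos θ = 1 - Δλ/λ_C
cos θ = 1 - 1.1767/2.42631024
cos θ = 0.515025

θ = arccos(0.515025)
θ = 59.00°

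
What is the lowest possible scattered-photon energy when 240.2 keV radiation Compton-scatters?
123.8068 keV (at θ = 180°)

The scattered photon has minimum energy when its wavelength is maximum, i.e., when the Compton shift Δλ = λ_C(1 − cos θ) is maximum. This occurs at θ = 180° (backscattering), giving Δλ_max = 2λ_C = 4.8526 pm.

Initial wavelength: λ₀ = hc/E₀ = 5.1617 pm
Maximum final wavelength: λ'_max = λ₀ + 2λ_C = 5.1617 + 4.8526 = 10.0143 pm
Minimum final energy: E'_min = hc/λ'_max = 123.8068 keV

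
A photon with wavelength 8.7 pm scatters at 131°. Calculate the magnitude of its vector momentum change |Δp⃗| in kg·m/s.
1.1714e-22 kg·m/s

Photon momentum magnitude is p = h/λ.

Initial momentum:
p₀ = h/λ = 6.6261e-34/8.7000e-12 = 7.6162e-23 kg·m/s

After scattering:
λ' = λ + Δλ = 8.7 + 4.0181 = 12.7181 pm
p' = h/λ' = 6.6261e-34/1.2718e-11 = 5.2099e-23 kg·m/s

Momentum is a vector; the scattered photon's direction makes angle θ = 131° with the incident direction. The magnitude of the vector change Δp⃗ = p⃗₀ − p⃗' is found from the law of cosines:
|Δp⃗|² = p₀² + p'² − 2p₀p'cos θ
|Δp⃗|² = (7.6162e-23)² + (5.2099e-23)² − 2·7.6162e-23·5.2099e-23·cos(131°)
|Δp⃗| = 1.1714e-22 kg·m/s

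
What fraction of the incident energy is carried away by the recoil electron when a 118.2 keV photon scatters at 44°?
0.0610 (or 6.10%)

Calculate initial and final photon energies:

Initial: E₀ = 118.2 keV → λ₀ = 10.4894 pm
Compton shift: Δλ = 0.6810 pm
Final wavelength: λ' = 11.1703 pm
Final energy: E' = 110.9943 keV

Fractional energy loss:
(E₀ - E')/E₀ = (118.2000 - 110.9943)/118.2000
= 7.2057/118.2000
= 0.0610
= 6.10%

(Intermediate values are shown rounded; full precision is carried through to the final answer.)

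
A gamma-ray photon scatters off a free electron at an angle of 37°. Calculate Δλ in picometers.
0.4886 pm

Using the Compton scattering formula:
Δλ = λ_C(1 - cos θ)

where λ_C = h/(m_e·c) ≈ 2.4263 pm is the Compton wavelength of an electron.

For θ = 37°:
cos(37°) = 0.7986
1 - cos(37°) = 0.2014

Δλ = 2.4263 × 0.2014
Δλ = 0.4886 pm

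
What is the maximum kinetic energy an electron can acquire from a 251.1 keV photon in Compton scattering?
124.4597 keV

Maximum energy transfer occurs at θ = 180° (backscattering).

Initial photon: E₀ = 251.1 keV → λ₀ = 4.9376 pm

Maximum Compton shift (at 180°):
Δλ_max = 2λ_C = 2 × 2.4263 = 4.8526 pm

Final wavelength:
λ' = 4.9376 + 4.8526 = 9.7903 pm

Minimum photon energy (maximum energy to electron):
E'_min = hc/λ' = 126.6403 keV

Maximum electron kinetic energy:
K_max = E₀ - E'_min = 251.1000 - 126.6403 = 124.4597 keV

(Intermediate values are shown rounded; full precision is carried through to the final answer.)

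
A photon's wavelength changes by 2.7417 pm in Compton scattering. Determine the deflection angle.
97.47°

From the Compton formula Δλ = λ_C(1 - cos θ), we can solve for θ:

cos θ = 1 - Δλ/λ_C

Given:
- Δλ = 2.7417 pm
- λ_C = h/(m_e·c) ≈ 2.42631024 pm

cos θ = 1 - 2.7417/2.42631024
cos θ = 1 - 1.129987
cos θ = -0.129987

θ = arccos(-0.129987)
θ = 97.47°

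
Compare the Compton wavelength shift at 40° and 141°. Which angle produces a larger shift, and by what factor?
141° produces the larger shift by a factor of 7.596

Calculate both shifts using Δλ = λ_C(1 - cos θ):

For θ₁ = 40°:
Δλ₁ = 2.4263 × (1 - cos(40°))
Δλ₁ = 2.4263 × 0.2340
Δλ₁ = 0.5676 pm

For θ₂ = 141°:
Δλ₂ = 2.4263 × (1 - cos(141°))
Δλ₂ = 2.4263 × 1.7771
Δλ₂ = 4.3119 pm

The 141° angle produces the larger shift.
Ratio: 4.3119/0.5676 = 7.596

(Intermediate values are shown rounded; full precision is carried through to the final answer.)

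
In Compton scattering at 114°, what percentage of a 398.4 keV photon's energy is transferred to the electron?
0.5231 (or 52.31%)

Calculate initial and final photon energies:

Initial: E₀ = 398.4 keV → λ₀ = 3.1121 pm
Compton shift: Δλ = 3.4132 pm
Final wavelength: λ' = 6.5252 pm
Final energy: E' = 190.0073 keV

Fractional energy loss:
(E₀ - E')/E₀ = (398.4000 - 190.0073)/398.4000
= 208.3927/398.4000
= 0.5231
= 52.31%

(Intermediate values are shown rounded; full precision is carried through to the final answer.)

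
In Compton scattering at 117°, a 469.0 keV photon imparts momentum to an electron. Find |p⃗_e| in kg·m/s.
3.1430e-22 kg·m/s

The electron is initially at rest, so by conservation of momentum:
p⃗_e = p⃗₀ − p⃗'  (incident photon momentum minus scattered photon momentum)

Photon momentum magnitudes (p = h/λ = E/c):
λ₀ = hc/E₀ = 2.6436 pm → p₀ = h/λ₀ = 2.5065e-22 kg·m/s
Δλ = λ_C(1 − cos 117°) = 3.5278 pm
λ' = 6.1714 pm → p' = h/λ' = 1.0737e-22 kg·m/s

The scattered photon makes angle θ = 117° with the incident direction, so by the law of cosines:
|p⃗_e|² = p₀² + p'² − 2p₀p'cos θ
|p⃗_e|² = (2.5065e-22)² + (1.0737e-22)² − 2·2.5065e-22·1.0737e-22·cos(117°)
|p⃗_e| = 3.1430e-22 kg·m/s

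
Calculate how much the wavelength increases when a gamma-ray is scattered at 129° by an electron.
3.9532 pm

Using the Compton scattering formula:
Δλ = λ_C(1 - cos θ)

where λ_C = h/(m_e·c) ≈ 2.4263 pm is the Compton wavelength of an electron.

For θ = 129°:
cos(129°) = -0.6293
1 - cos(129°) = 1.6293

Δλ = 2.4263 × 1.6293
Δλ = 3.9532 pm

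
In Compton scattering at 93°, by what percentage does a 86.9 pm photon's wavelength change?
2.9382%

Calculate the Compton shift:
Δλ = λ_C(1 - cos(93°))
Δλ = 2.4263 × (1 - cos(93°))
Δλ = 2.4263 × 1.0523
Δλ = 2.5533 pm

Percentage change:
(Δλ/λ₀) × 100 = (2.5533/86.9) × 100
= 2.9382%

(Intermediate values are shown rounded; full precision is carried through to the final answer.)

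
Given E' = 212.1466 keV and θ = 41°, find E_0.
236.2000 keV

Convert final energy to wavelength (hc ≈ 1239.842 keV·pm):
λ' = hc/E' = 1239.842 / 212.1466 = 5.8443 pm

Calculate the Compton shift:
Δλ = λ_C(1 - cos(41°))
Δλ = 2.4263 × (1 - cos(41°))
Δλ = 0.5952 pm

Initial wavelength:
λ = λ' - Δλ = 5.8443 - 0.5952 = 5.2491 pm

Initial energy:
E = hc/λ = 1239.842 / 5.2491 = 236.2000 keV

(Intermediate values are shown rounded; full precision is carried through to the final answer.)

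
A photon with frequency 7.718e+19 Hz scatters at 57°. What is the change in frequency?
1.709e+19 Hz (decrease)

Convert frequency to wavelength (c = 299792458 m/s):
λ₀ = c/f₀ = 299792458/7.718e+19 = 3.8843283e-12 m = 3.8843 pm

Calculate Compton shift:
Δλ = λ_C(1 - cos(57°)) = 1.1048 pm

Final wavelength:
λ' = λ₀ + Δλ = 3.8843 + 1.1048 = 4.9892 pm

Final frequency:
f' = c/λ' = 299792458/4.9891753e-12 = 6.0088580e+19 Hz

Frequency shift (decrease):
Δf = f₀ - f' = 7.718e+19 - 6.0088580e+19 = 1.709e+19 Hz

(Intermediate values are shown rounded; full precision is carried through to the final answer.)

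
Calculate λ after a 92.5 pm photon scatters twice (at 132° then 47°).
97.3214 pm

Apply Compton shift twice:

First scattering at θ₁ = 132°:
Δλ₁ = λ_C(1 - cos(132°))
Δλ₁ = 2.4263 × 1.6691
Δλ₁ = 4.0498 pm

After first scattering:
λ₁ = 92.5 + 4.0498 = 96.5498 pm

Second scattering at θ₂ = 47°:
Δλ₂ = λ_C(1 - cos(47°))
Δλ₂ = 2.4263 × 0.3180
Δλ₂ = 0.7716 pm

Final wavelength:
λ₂ = 96.5498 + 0.7716 = 97.3214 pm

Total shift: Δλ_total = 4.0498 + 0.7716 = 4.8214 pm

(Intermediate values are shown rounded; full precision is carried through to the final answer.)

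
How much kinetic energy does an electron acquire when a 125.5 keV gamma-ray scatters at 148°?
39.1790 keV

By energy conservation: K_e = E_initial - E_final

First find the scattered photon energy:
Initial wavelength: λ = hc/E = 9.8792 pm
Compton shift: Δλ = λ_C(1 - cos(148°)) = 4.4839 pm
Final wavelength: λ' = 9.8792 + 4.4839 = 14.3632 pm
Final photon energy: E' = hc/λ' = 86.3210 keV

Electron kinetic energy:
K_e = E - E' = 125.5000 - 86.3210 = 39.1790 keV

(Intermediate values are shown rounded; full precision is carried through to the final answer.)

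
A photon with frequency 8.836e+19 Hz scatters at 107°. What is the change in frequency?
4.244e+19 Hz (decrease)

Convert frequency to wavelength (c = 299792458 m/s):
λ₀ = c/f₀ = 299792458/8.836e+19 = 3.3928526e-12 m = 3.3929 pm

Calculate Compton shift:
Δλ = λ_C(1 - cos(107°)) = 3.1357 pm

Final wavelength:
λ' = λ₀ + Δλ = 3.3929 + 3.1357 = 6.5285 pm

Final frequency:
f' = c/λ' = 299792458/6.5285473e-12 = 4.5920240e+19 Hz

Frequency shift (decrease):
Δf = f₀ - f' = 8.836e+19 - 4.5920240e+19 = 4.244e+19 Hz

(Intermediate values are shown rounded; full precision is carried through to the final answer.)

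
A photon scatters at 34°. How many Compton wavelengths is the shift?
0.1710 λ_C

The Compton shift formula is:
Δλ = λ_C(1 - cos θ)

Dividing both sides by λ_C:
Δλ/λ_C = 1 - cos θ

For θ = 34°:
Δλ/λ_C = 1 - cos(34°)
Δλ/λ_C = 1 - 0.8290
Δλ/λ_C = 0.1710

This means the shift is 0.1710 × λ_C = 0.4148 pm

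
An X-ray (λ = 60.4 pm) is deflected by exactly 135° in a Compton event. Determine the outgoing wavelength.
64.5420 pm

Using the Compton formula: λ' = λ + λ_C(1 − cos θ)

For θ = 135°, cos θ = -√2/2 (exact) ≈ -0.7071, so:
1 − cos 135° = 1 − (-√2/2) ≈ 1.7071

Δλ = λ_C × 1.7071 = 2.4263 × 1.7071 = 4.1420 pm

λ' = 60.4 + 4.1420 = 64.5420 pm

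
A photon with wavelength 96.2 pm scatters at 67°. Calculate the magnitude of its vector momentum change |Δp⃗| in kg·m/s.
7.5462e-24 kg·m/s

Photon momentum magnitude is p = h/λ.

Initial momentum:
p₀ = h/λ = 6.6261e-34/9.6200e-11 = 6.8878e-24 kg·m/s

After scattering:
λ' = λ + Δλ = 96.2 + 1.4783 = 97.6783 pm
p' = h/λ' = 6.6261e-34/9.7678e-11 = 6.7836e-24 kg·m/s

Momentum is a vector; the scattered photon's direction makes angle θ = 67° with the incident direction. The magnitude of the vector change Δp⃗ = p⃗₀ − p⃗' is found from the law of cosines:
|Δp⃗|² = p₀² + p'² − 2p₀p'cos θ
|Δp⃗|² = (6.8878e-24)² + (6.7836e-24)² − 2·6.8878e-24·6.7836e-24·cos(67°)
|Δp⃗| = 7.5462e-24 kg·m/s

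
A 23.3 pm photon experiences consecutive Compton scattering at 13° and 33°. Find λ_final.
23.7536 pm

Apply Compton shift twice:

First scattering at θ₁ = 13°:
Δλ₁ = λ_C(1 - cos(13°))
Δλ₁ = 2.4263 × 0.0256
Δλ₁ = 0.0622 pm

After first scattering:
λ₁ = 23.3 + 0.0622 = 23.3622 pm

Second scattering at θ₂ = 33°:
Δλ₂ = λ_C(1 - cos(33°))
Δλ₂ = 2.4263 × 0.1613
Δλ₂ = 0.3914 pm

Final wavelength:
λ₂ = 23.3622 + 0.3914 = 23.7536 pm

Total shift: Δλ_total = 0.0622 + 0.3914 = 0.4536 pm

(Intermediate values are shown rounded; full precision is carried through to the final answer.)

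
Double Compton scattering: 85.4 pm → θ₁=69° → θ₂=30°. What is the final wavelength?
87.2819 pm

Apply Compton shift twice:

First scattering at θ₁ = 69°:
Δλ₁ = λ_C(1 - cos(69°))
Δλ₁ = 2.4263 × 0.6416
Δλ₁ = 1.5568 pm

After first scattering:
λ₁ = 85.4 + 1.5568 = 86.9568 pm

Second scattering at θ₂ = 30°:
Δλ₂ = λ_C(1 - cos(30°))
Δλ₂ = 2.4263 × 0.1340
Δλ₂ = 0.3251 pm

Final wavelength:
λ₂ = 86.9568 + 0.3251 = 87.2819 pm

Total shift: Δλ_total = 1.5568 + 0.3251 = 1.8819 pm

(Intermediate values are shown rounded; full precision is carried through to the final answer.)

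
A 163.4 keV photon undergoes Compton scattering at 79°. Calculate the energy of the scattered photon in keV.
129.8112 keV

First convert energy to wavelength:
λ = hc/E, with hc ≈ 1239.842 keV·pm (i.e. 1239.842 eV·nm)

For E = 163.4 keV = 163400 eV:
λ = 1239.842 keV·pm / 163.4 keV
λ = 7.5878 pm

Calculate the Compton shift:
Δλ = λ_C(1 - cos(79°)) = 2.4263 × 0.8092
Δλ = 1.9633 pm

Final wavelength:
λ' = 7.5878 + 1.9633 = 9.5511 pm

Final energy:
E' = hc/λ' = 1239.842 / 9.5511 = 129.8112 keV

(Intermediate values are shown rounded; full precision is carried through to the final answer.)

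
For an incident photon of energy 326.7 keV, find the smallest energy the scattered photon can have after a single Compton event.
143.3730 keV (at θ = 180°)

The scattered photon has minimum energy when its wavelength is maximum, i.e., when the Compton shift Δλ = λ_C(1 − cos θ) is maximum. This occurs at θ = 180° (backscattering), giving Δλ_max = 2λ_C = 4.8526 pm.

Initial wavelength: λ₀ = hc/E₀ = 3.7950 pm
Maximum final wavelength: λ'_max = λ₀ + 2λ_C = 3.7950 + 4.8526 = 8.6477 pm
Minimum final energy: E'_min = hc/λ'_max = 143.3730 keV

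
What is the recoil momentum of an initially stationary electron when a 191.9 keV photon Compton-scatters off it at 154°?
1.5855e-22 kg·m/s

The electron is initially at rest, so by conservation of momentum:
p⃗_e = p⃗₀ − p⃗'  (incident photon momentum minus scattered photon momentum)

Photon momentum magnitudes (p = h/λ = E/c):
λ₀ = hc/E₀ = 6.4609 pm → p₀ = h/λ₀ = 1.0256e-22 kg·m/s
Δλ = λ_C(1 − cos 154°) = 4.6071 pm
λ' = 11.0679 pm → p' = h/λ' = 5.9867e-23 kg·m/s

The scattered photon makes angle θ = 154° with the incident direction, so by the law of cosines:
|p⃗_e|² = p₀² + p'² − 2p₀p'cos θ
|p⃗_e|² = (1.0256e-22)² + (5.9867e-23)² − 2·1.0256e-22·5.9867e-23·cos(154°)
|p⃗_e| = 1.5855e-22 kg·m/s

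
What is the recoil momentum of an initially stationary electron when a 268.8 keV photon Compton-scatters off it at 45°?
1.0413e-22 kg·m/s

The electron is initially at rest, so by conservation of momentum:
p⃗_e = p⃗₀ − p⃗'  (incident photon momentum minus scattered photon momentum)

Photon momentum magnitudes (p = h/λ = E/c):
λ₀ = hc/E₀ = 4.6125 pm → p₀ = h/λ₀ = 1.4365e-22 kg·m/s
Δλ = λ_C(1 − cos 45°) = 0.7106 pm
λ' = 5.3232 pm → p' = h/λ' = 1.2448e-22 kg·m/s

The scattered photon makes angle θ = 45° with the incident direction, so by the law of cosines:
|p⃗_e|² = p₀² + p'² − 2p₀p'cos θ
|p⃗_e|² = (1.4365e-22)² + (1.2448e-22)² − 2·1.4365e-22·1.2448e-22·cos(45°)
|p⃗_e| = 1.0413e-22 kg·m/s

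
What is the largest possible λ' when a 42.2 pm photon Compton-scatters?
47.0526 pm (at θ = 180°)

The Compton shift is Δλ = λ_C(1 − cos θ).

Since cos θ ranges from −1 to 1, the factor (1 − cos θ) ranges from 0 to 2; the maximum shift occurs at θ = 180° (backscattering):
Δλ_max = 2λ_C = 2 × 2.4263 pm = 4.8526 pm

Maximum scattered wavelength:
λ'_max = λ₀ + Δλ_max = 42.2 + 4.8526 = 47.0526 pm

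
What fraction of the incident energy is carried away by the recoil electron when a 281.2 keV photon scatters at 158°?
0.5147 (or 51.47%)

Calculate initial and final photon energies:

Initial: E₀ = 281.2 keV → λ₀ = 4.4091 pm
Compton shift: Δλ = 4.6759 pm
Final wavelength: λ' = 9.0851 pm
Final energy: E' = 136.4705 keV

Fractional energy loss:
(E₀ - E')/E₀ = (281.2000 - 136.4705)/281.2000
= 144.7295/281.2000
= 0.5147
= 51.47%

(Intermediate values are shown rounded; full precision is carried through to the final answer.)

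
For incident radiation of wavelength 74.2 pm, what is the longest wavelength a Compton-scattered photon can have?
79.0526 pm (at θ = 180°)

The Compton shift is Δλ = λ_C(1 − cos θ).

Since cos θ ranges from −1 to 1, the factor (1 − cos θ) ranges from 0 to 2; the maximum shift occurs at θ = 180° (backscattering):
Δλ_max = 2λ_C = 2 × 2.4263 pm = 4.8526 pm

Maximum scattered wavelength:
λ'_max = λ₀ + Δλ_max = 74.2 + 4.8526 = 79.0526 pm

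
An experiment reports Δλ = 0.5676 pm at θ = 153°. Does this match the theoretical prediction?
No, inconsistent

Calculate the expected shift for θ = 153°:

Δλ_expected = λ_C(1 - cos(153°))
Δλ_expected = 2.4263 × (1 - cos(153°))
Δλ_expected = 2.4263 × 1.8910
Δλ_expected = 4.5882 pm

Given shift: 0.5676 pm
Expected shift: 4.5882 pm
Difference: 4.0205 pm

The values do not match. The given shift corresponds to θ ≈ 40.0°, not 153°.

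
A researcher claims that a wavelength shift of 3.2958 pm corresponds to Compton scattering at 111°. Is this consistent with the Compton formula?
Yes, consistent

Calculate the expected shift for θ = 111°:

Δλ_expected = λ_C(1 - cos(111°))
Δλ_expected = 2.4263 × (1 - cos(111°))
Δλ_expected = 2.4263 × 1.3584
Δλ_expected = 3.2958 pm

Given shift: 3.2958 pm
Expected shift: 3.2958 pm
Difference: 0.0000 pm

The values match. This is consistent with Compton scattering at the stated angle.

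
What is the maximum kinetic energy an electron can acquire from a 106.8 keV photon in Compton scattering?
31.4829 keV

Maximum energy transfer occurs at θ = 180° (backscattering).

Initial photon: E₀ = 106.8 keV → λ₀ = 11.6090 pm

Maximum Compton shift (at 180°):
Δλ_max = 2λ_C = 2 × 2.4263 = 4.8526 pm

Final wavelength:
λ' = 11.6090 + 4.8526 = 16.4616 pm

Minimum photon energy (maximum energy to electron):
E'_min = hc/λ' = 75.3171 keV

Maximum electron kinetic energy:
K_max = E₀ - E'_min = 106.8000 - 75.3171 = 31.4829 keV

(Intermediate values are shown rounded; full precision is carried through to the final answer.)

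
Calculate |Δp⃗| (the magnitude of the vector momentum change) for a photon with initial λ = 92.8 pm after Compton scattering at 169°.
1.3865e-23 kg·m/s

Photon momentum magnitude is p = h/λ.

Initial momentum:
p₀ = h/λ = 6.6261e-34/9.2800e-11 = 7.1402e-24 kg·m/s

After scattering:
λ' = λ + Δλ = 92.8 + 4.8080 = 97.6080 pm
p' = h/λ' = 6.6261e-34/9.7608e-11 = 6.7884e-24 kg·m/s

Momentum is a vector; the scattered photon's direction makes angle θ = 169° with the incident direction. The magnitude of the vector change Δp⃗ = p⃗₀ − p⃗' is found from the law of cosines:
|Δp⃗|² = p₀² + p'² − 2p₀p'cos θ
|Δp⃗|² = (7.1402e-24)² + (6.7884e-24)² − 2·7.1402e-24·6.7884e-24·cos(169°)
|Δp⃗| = 1.3865e-23 kg·m/s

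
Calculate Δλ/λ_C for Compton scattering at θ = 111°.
1.3584 λ_C

The Compton shift formula is:
Δλ = λ_C(1 - cos θ)

Dividing both sides by λ_C:
Δλ/λ_C = 1 - cos θ

For θ = 111°:
Δλ/λ_C = 1 - cos(111°)
Δλ/λ_C = 1 - -0.3584
Δλ/λ_C = 1.3584

This means the shift is 1.3584 × λ_C = 3.2958 pm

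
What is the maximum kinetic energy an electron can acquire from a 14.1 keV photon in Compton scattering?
0.7374 keV

Maximum energy transfer occurs at θ = 180° (backscattering).

Initial photon: E₀ = 14.1 keV → λ₀ = 87.9321 pm

Maximum Compton shift (at 180°):
Δλ_max = 2λ_C = 2 × 2.4263 = 4.8526 pm

Final wavelength:
λ' = 87.9321 + 4.8526 = 92.7847 pm

Minimum photon energy (maximum energy to electron):
E'_min = hc/λ' = 13.3626 keV

Maximum electron kinetic energy:
K_max = E₀ - E'_min = 14.1000 - 13.3626 = 0.7374 keV

(Intermediate values are shown rounded; full precision is carried through to the final answer.)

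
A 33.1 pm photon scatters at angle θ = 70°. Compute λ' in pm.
34.6965 pm

Using the Compton scattering formula:
λ' = λ + Δλ = λ + λ_C(1 - cos θ)

Given:
- Initial wavelength λ = 33.1 pm
- Scattering angle θ = 70°
- Compton wavelength λ_C ≈ 2.4263 pm

Calculate the shift:
Δλ = 2.4263 × (1 - cos(70°))
Δλ = 2.4263 × 0.6580
Δλ = 1.5965 pm

Final wavelength:
λ' = 33.1 + 1.5965 = 34.6965 pm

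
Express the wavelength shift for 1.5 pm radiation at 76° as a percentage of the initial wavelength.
122.6222%

Calculate the Compton shift:
Δλ = λ_C(1 - cos(76°))
Δλ = 2.4263 × (1 - cos(76°))
Δλ = 2.4263 × 0.7581
Δλ = 1.8393 pm

Percentage change:
(Δλ/λ₀) × 100 = (1.8393/1.5) × 100
= 122.6222%

(Intermediate values are shown rounded; full precision is carried through to the final answer.)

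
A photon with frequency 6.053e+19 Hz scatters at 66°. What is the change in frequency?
1.363e+19 Hz (decrease)

Convert frequency to wavelength (c = 299792458 m/s):
λ₀ = c/f₀ = 299792458/6.053e+19 = 4.9527913e-12 m = 4.9528 pm

Calculate Compton shift:
Δλ = λ_C(1 - cos(66°)) = 1.4394 pm

Final wavelength:
λ' = λ₀ + Δλ = 4.9528 + 1.4394 = 6.3922 pm

Final frequency:
f' = c/λ' = 299792458/6.3922323e-12 = 4.6899494e+19 Hz

Frequency shift (decrease):
Δf = f₀ - f' = 6.053e+19 - 4.6899494e+19 = 1.363e+19 Hz

(Intermediate values are shown rounded; full precision is carried through to the final answer.)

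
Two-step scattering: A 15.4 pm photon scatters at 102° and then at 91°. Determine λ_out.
20.7994 pm

Apply Compton shift twice:

First scattering at θ₁ = 102°:
Δλ₁ = λ_C(1 - cos(102°))
Δλ₁ = 2.4263 × 1.2079
Δλ₁ = 2.9308 pm

After first scattering:
λ₁ = 15.4 + 2.9308 = 18.3308 pm

Second scattering at θ₂ = 91°:
Δλ₂ = λ_C(1 - cos(91°))
Δλ₂ = 2.4263 × 1.0175
Δλ₂ = 2.4687 pm

Final wavelength:
λ₂ = 18.3308 + 2.4687 = 20.7994 pm

Total shift: Δλ_total = 2.9308 + 2.4687 = 5.3994 pm

(Intermediate values are shown rounded; full precision is carried through to the final answer.)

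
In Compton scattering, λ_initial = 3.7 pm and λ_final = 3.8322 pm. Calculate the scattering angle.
19.00°

First find the wavelength shift:
Δλ = λ' - λ = 3.8322 - 3.7 = 0.1322 pm

Using Δλ = λ_C(1 - cos θ), with λ_C = h/(m_e·c) ≈ 2.42631024 pm:
cos θ = 1 - Δλ/λ_C
cos θ = 1 - 0.1322/2.42631024
cos θ = 0.945514

θ = arccos(0.945514)
θ = 19.00°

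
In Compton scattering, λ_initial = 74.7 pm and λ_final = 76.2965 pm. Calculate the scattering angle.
70.00°

First find the wavelength shift:
Δλ = λ' - λ = 76.2965 - 74.7 = 1.5965 pm

Using Δλ = λ_C(1 - cos θ), with λ_C = h/(m_e·c) ≈ 2.42631024 pm:
cos θ = 1 - Δλ/λ_C
cos θ = 1 - 1.5965/2.42631024
cos θ = 0.342005

θ = arccos(0.342005)
θ = 70.00°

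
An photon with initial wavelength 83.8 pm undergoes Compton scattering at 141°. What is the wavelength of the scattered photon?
88.1119 pm

Using the Compton scattering formula:
λ' = λ + Δλ = λ + λ_C(1 - cos θ)

Given:
- Initial wavelength λ = 83.8 pm
- Scattering angle θ = 141°
- Compton wavelength λ_C ≈ 2.4263 pm

Calculate the shift:
Δλ = 2.4263 × (1 - cos(141°))
Δλ = 2.4263 × 1.7771
Δλ = 4.3119 pm

Final wavelength:
λ' = 83.8 + 4.3119 = 88.1119 pm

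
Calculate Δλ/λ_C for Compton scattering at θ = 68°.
0.6254 λ_C

The Compton shift formula is:
Δλ = λ_C(1 - cos θ)

Dividing both sides by λ_C:
Δλ/λ_C = 1 - cos θ

For θ = 68°:
Δλ/λ_C = 1 - cos(68°)
Δλ/λ_C = 1 - 0.3746
Δλ/λ_C = 0.6254

This means the shift is 0.6254 × λ_C = 1.5174 pm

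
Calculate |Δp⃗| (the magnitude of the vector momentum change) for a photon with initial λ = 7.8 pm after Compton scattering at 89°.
1.0610e-22 kg·m/s

Photon momentum magnitude is p = h/λ.

Initial momentum:
p₀ = h/λ = 6.6261e-34/7.8000e-12 = 8.4950e-23 kg·m/s

After scattering:
λ' = λ + Δλ = 7.8 + 2.3840 = 10.1840 pm
p' = h/λ' = 6.6261e-34/1.0184e-11 = 6.5064e-23 kg·m/s

Momentum is a vector; the scattered photon's direction makes angle θ = 89° with the incident direction. The magnitude of the vector change Δp⃗ = p⃗₀ − p⃗' is found from the law of cosines:
|Δp⃗|² = p₀² + p'² − 2p₀p'cos θ
|Δp⃗|² = (8.4950e-23)² + (6.5064e-23)² − 2·8.4950e-23·6.5064e-23·cos(89°)
|Δp⃗| = 1.0610e-22 kg·m/s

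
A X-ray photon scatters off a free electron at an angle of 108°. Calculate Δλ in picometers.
3.1761 pm

Using the Compton scattering formula:
Δλ = λ_C(1 - cos θ)

where λ_C = h/(m_e·c) ≈ 2.4263 pm is the Compton wavelength of an electron.

For θ = 108°:
cos(108°) = -0.3090
1 - cos(108°) = 1.3090

Δλ = 2.4263 × 1.3090
Δλ = 3.1761 pm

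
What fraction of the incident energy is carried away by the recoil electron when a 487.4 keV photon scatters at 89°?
0.4838 (or 48.38%)

Calculate initial and final photon energies:

Initial: E₀ = 487.4 keV → λ₀ = 2.5438 pm
Compton shift: Δλ = 2.3840 pm
Final wavelength: λ' = 4.9278 pm
Final energy: E' = 251.6039 keV

Fractional energy loss:
(E₀ - E')/E₀ = (487.4000 - 251.6039)/487.4000
= 235.7961/487.4000
= 0.4838
= 48.38%

(Intermediate values are shown rounded; full precision is carried through to the final answer.)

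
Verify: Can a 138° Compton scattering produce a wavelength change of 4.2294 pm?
Yes, consistent

Calculate the expected shift for θ = 138°:

Δλ_expected = λ_C(1 - cos(138°))
Δλ_expected = 2.4263 × (1 - cos(138°))
Δλ_expected = 2.4263 × 1.7431
Δλ_expected = 4.2294 pm

Given shift: 4.2294 pm
Expected shift: 4.2294 pm
Difference: 0.0000 pm

The values match. This is consistent with Compton scattering at the stated angle.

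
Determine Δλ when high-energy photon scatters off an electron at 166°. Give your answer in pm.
4.7805 pm

Using the Compton scattering formula:
Δλ = λ_C(1 - cos θ)

where λ_C = h/(m_e·c) ≈ 2.4263 pm is the Compton wavelength of an electron.

For θ = 166°:
cos(166°) = -0.9703
1 - cos(166°) = 1.9703

Δλ = 2.4263 × 1.9703
Δλ = 4.7805 pm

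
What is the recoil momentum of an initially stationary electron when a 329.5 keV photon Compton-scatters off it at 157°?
2.5040e-22 kg·m/s

The electron is initially at rest, so by conservation of momentum:
p⃗_e = p⃗₀ − p⃗'  (incident photon momentum minus scattered photon momentum)

Photon momentum magnitudes (p = h/λ = E/c):
λ₀ = hc/E₀ = 3.7628 pm → p₀ = h/λ₀ = 1.7609e-22 kg·m/s
Δλ = λ_C(1 − cos 157°) = 4.6597 pm
λ' = 8.4225 pm → p' = h/λ' = 7.8671e-23 kg·m/s

The scattered photon makes angle θ = 157° with the incident direction, so by the law of cosines:
|p⃗_e|² = p₀² + p'² − 2p₀p'cos θ
|p⃗_e|² = (1.7609e-22)² + (7.8671e-23)² − 2·1.7609e-22·7.8671e-23·cos(157°)
|p⃗_e| = 2.5040e-22 kg·m/s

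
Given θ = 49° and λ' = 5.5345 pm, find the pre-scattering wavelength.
4.7000 pm

From λ' = λ + Δλ, we have λ = λ' - Δλ

First calculate the Compton shift:
Δλ = λ_C(1 - cos θ)
Δλ = 2.4263 × (1 - cos(49°))
Δλ = 2.4263 × 0.3439
Δλ = 0.8345 pm

Initial wavelength:
λ = λ' - Δλ
λ = 5.5345 - 0.8345
λ = 4.7000 pm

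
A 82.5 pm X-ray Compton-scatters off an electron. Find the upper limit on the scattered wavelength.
87.3526 pm (at θ = 180°)

The Compton shift is Δλ = λ_C(1 − cos θ).

Since cos θ ranges from −1 to 1, the factor (1 − cos θ) ranges from 0 to 2; the maximum shift occurs at θ = 180° (backscattering):
Δλ_max = 2λ_C = 2 × 2.4263 pm = 4.8526 pm

Maximum scattered wavelength:
λ'_max = λ₀ + Δλ_max = 82.5 + 4.8526 = 87.3526 pm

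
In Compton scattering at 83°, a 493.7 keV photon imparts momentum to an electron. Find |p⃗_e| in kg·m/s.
2.8427e-22 kg·m/s

The electron is initially at rest, so by conservation of momentum:
p⃗_e = p⃗₀ − p⃗'  (incident photon momentum minus scattered photon momentum)

Photon momentum magnitudes (p = h/λ = E/c):
λ₀ = hc/E₀ = 2.5113 pm → p₀ = h/λ₀ = 2.6385e-22 kg·m/s
Δλ = λ_C(1 − cos 83°) = 2.1306 pm
λ' = 4.6419 pm → p' = h/λ' = 1.4274e-22 kg·m/s

The scattered photon makes angle θ = 83° with the incident direction, so by the law of cosines:
|p⃗_e|² = p₀² + p'² − 2p₀p'cos θ
|p⃗_e|² = (2.6385e-22)² + (1.4274e-22)² − 2·2.6385e-22·1.4274e-22·cos(83°)
|p⃗_e| = 2.8427e-22 kg·m/s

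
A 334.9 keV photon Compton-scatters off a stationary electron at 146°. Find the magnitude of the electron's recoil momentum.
2.5063e-22 kg·m/s

The electron is initially at rest, so by conservation of momentum:
p⃗_e = p⃗₀ − p⃗'  (incident photon momentum minus scattered photon momentum)

Photon momentum magnitudes (p = h/λ = E/c):
λ₀ = hc/E₀ = 3.7021 pm → p₀ = h/λ₀ = 1.7898e-22 kg·m/s
Δλ = λ_C(1 − cos 146°) = 4.4378 pm
λ' = 8.1399 pm → p' = h/λ' = 8.1402e-23 kg·m/s

The scattered photon makes angle θ = 146° with the incident direction, so by the law of cosines:
|p⃗_e|² = p₀² + p'² − 2p₀p'cos θ
|p⃗_e|² = (1.7898e-22)² + (8.1402e-23)² − 2·1.7898e-22·8.1402e-23·cos(146°)
|p⃗_e| = 2.5063e-22 kg·m/s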